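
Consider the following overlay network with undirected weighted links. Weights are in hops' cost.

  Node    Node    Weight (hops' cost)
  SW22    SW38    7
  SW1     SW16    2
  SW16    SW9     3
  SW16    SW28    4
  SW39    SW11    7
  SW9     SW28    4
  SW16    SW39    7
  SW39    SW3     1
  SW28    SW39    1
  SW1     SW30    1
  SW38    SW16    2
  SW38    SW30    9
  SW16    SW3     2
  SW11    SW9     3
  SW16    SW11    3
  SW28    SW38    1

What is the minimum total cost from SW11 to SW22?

Shortest distances from SW11:
SW11: 0
SW9: 3  (via SW11)
SW16: 3  (via SW11)
SW3: 5  (via SW16)
SW38: 5  (via SW16)
SW1: 5  (via SW16)
SW30: 6  (via SW1)
SW39: 6  (via SW3)
SW28: 6  (via SW38)
SW22: 12  (via SW38)
Shortest route: SW11–SW16–SW38–SW22 = 12 hops' cost.

12 hops' cost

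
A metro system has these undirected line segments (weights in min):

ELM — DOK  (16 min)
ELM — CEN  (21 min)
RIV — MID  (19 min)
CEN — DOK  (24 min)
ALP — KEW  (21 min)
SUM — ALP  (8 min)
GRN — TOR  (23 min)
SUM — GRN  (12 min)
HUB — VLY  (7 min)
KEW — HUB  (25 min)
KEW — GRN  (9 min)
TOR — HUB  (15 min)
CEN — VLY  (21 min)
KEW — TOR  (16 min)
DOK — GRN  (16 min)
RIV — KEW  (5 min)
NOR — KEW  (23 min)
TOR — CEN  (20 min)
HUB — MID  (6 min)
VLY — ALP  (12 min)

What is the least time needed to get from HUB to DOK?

50 min

Enumerating some paths:
HUB–KEW–GRN–DOK: 25+9+16 = 50
HUB–VLY–CEN–DOK: 7+21+24 = 52
HUB–TOR–GRN–DOK: 15+23+16 = 54
The minimum is 50 min via HUB–KEW–GRN–DOK.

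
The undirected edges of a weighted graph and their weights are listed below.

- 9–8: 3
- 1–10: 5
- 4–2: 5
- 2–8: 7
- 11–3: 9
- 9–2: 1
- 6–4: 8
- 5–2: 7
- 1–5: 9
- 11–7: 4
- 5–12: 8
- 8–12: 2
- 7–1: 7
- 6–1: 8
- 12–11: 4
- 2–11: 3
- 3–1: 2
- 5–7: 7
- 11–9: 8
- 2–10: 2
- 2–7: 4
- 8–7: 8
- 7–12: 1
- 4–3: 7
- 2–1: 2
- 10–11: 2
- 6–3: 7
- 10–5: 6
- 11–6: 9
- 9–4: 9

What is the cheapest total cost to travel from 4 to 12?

10

Enumerating some paths:
4–2–7–12: 5+4+1 = 10
4–2–9–8–12: 5+1+3+2 = 11
Cheapest is 4–2–7–12 at 10.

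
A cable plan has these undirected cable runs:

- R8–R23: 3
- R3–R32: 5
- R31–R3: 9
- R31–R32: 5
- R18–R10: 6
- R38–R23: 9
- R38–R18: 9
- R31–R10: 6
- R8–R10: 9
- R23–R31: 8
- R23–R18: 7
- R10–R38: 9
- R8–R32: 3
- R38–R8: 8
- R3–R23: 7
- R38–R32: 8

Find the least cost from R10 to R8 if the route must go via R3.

Shortest R10→R3: R10 → R31 → R3 = 15
Best R3 to R8: R3 → R32 → R8 costing 8
Total via R3: 15 + 8 = 23.

23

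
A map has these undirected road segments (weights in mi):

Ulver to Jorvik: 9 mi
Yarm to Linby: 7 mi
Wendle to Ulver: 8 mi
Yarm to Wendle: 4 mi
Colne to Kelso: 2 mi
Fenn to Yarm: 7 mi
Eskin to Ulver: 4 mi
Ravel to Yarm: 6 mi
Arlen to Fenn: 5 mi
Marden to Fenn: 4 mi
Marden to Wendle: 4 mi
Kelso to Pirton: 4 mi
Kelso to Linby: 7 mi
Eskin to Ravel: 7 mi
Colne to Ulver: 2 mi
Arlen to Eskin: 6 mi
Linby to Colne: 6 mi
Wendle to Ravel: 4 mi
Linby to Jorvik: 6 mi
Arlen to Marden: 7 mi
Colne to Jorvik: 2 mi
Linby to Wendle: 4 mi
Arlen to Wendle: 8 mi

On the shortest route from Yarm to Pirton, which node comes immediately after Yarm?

Candidate routes:
Yarm → Linby → Colne → Kelso → Pirton: 7+6+2+4 = 19
Yarm → Wendle → Linby → Kelso → Pirton: 4+4+7+4 = 19
Yarm → Linby → Kelso → Pirton: 7+7+4 = 18
Cheapest is Yarm → Linby → Kelso → Pirton at 18 mi.
So from Yarm the first move is to Linby.

Linby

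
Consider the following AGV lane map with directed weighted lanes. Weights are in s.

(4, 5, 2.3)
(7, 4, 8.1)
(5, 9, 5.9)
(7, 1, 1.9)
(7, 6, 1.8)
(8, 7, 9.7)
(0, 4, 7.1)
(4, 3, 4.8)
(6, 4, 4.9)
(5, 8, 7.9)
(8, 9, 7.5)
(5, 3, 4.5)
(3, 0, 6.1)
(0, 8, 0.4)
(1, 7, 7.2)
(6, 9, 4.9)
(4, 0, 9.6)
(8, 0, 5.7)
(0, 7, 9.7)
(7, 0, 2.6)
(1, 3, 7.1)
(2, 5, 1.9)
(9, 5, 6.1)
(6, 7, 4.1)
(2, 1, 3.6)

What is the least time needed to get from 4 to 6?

21.1 s

Enumerating some paths:
4 - 0 - 7 - 6: 9.6+9.7+1.8 = 21.1
4 - 0 - 8 - 7 - 6: 9.6+0.4+9.7+1.8 = 21.5
4 - 5 - 8 - 7 - 6: 2.3+7.9+9.7+1.8 = 21.7
The minimum is 21.1 s via 4 - 0 - 7 - 6.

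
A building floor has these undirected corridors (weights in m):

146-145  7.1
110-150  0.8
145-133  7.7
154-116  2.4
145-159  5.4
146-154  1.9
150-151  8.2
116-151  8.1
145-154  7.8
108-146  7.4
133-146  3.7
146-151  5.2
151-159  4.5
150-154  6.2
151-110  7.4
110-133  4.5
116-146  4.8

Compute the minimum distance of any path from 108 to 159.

17.1 m

Running Dijkstra from 108:
108: 0
146: 7.4  (via 108)
154: 9.3  (via 146)
133: 11.1  (via 146)
116: 11.7  (via 154)
151: 12.6  (via 146)
145: 14.5  (via 146)
150: 15.5  (via 154)
110: 15.6  (via 133)
159: 17.1  (via 151)
Shortest route: 108–146–151–159 = 17.1 m.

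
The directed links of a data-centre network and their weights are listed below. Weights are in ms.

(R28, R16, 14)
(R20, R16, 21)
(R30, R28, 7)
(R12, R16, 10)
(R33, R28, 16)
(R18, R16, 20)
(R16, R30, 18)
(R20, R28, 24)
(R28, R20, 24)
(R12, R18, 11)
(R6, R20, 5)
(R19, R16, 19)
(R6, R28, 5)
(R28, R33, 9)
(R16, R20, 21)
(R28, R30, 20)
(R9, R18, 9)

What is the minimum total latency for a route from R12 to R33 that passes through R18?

65 ms

Best R12 to R18: R12–R18 costing 11
Best R18 to R33: R18–R16–R30–R28–R33 costing 54
Total via R18: 11 + 54 = 65 ms.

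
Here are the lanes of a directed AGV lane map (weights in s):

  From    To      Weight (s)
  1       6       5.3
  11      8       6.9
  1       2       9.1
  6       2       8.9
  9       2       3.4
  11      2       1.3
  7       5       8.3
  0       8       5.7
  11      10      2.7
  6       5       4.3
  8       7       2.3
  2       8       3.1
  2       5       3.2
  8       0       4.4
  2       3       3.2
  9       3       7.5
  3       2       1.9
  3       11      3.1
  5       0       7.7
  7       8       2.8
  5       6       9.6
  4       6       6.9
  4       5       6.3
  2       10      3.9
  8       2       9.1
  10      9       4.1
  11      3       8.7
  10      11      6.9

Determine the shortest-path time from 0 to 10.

Shortest distances from 0:
0: 0
8: 5.7  (via 0)
7: 8  (via 8)
2: 14.8  (via 8)
5: 16.3  (via 7)
3: 18  (via 2)
10: 18.7  (via 2)
Shortest route: 0 → 8 → 2 → 10 = 18.7 s.

18.7 s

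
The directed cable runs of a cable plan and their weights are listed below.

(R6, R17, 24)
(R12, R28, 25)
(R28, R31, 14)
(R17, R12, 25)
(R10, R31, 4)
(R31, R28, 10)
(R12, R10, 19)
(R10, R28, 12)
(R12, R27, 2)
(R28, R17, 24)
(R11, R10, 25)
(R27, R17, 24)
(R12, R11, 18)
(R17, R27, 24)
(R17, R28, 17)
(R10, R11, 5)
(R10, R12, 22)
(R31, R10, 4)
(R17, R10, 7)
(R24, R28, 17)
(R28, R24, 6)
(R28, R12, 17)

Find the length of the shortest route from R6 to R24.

47

Compare a few routes:
R6 → R17 → R28 → R24: 24+17+6 = 47
R6 → R17 → R10 → R31 → R28 → R24: 24+7+4+10+6 = 51
R6 → R17 → R10 → R28 → R24: 24+7+12+6 = 49
The minimum is 47 via R6 → R17 → R28 → R24.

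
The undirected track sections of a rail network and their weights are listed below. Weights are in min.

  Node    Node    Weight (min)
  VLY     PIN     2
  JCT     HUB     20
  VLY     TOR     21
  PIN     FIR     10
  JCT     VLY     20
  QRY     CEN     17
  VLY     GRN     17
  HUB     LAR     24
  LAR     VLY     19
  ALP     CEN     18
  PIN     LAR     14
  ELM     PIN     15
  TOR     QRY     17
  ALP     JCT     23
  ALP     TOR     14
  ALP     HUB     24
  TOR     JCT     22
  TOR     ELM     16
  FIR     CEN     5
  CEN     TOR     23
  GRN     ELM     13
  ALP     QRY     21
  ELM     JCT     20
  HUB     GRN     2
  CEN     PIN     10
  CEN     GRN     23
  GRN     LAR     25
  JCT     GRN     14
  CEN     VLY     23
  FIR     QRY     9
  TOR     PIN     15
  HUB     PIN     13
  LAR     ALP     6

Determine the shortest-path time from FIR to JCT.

Compare a few routes:
FIR–PIN–HUB–GRN–JCT: 10+13+2+14 = 39
FIR–PIN–VLY–JCT: 10+2+20 = 32
FIR–CEN–PIN–VLY–JCT: 5+10+2+20 = 37
FIR–CEN–GRN–JCT: 5+23+14 = 42
The minimum is 32 min via FIR–PIN–VLY–JCT.

32 min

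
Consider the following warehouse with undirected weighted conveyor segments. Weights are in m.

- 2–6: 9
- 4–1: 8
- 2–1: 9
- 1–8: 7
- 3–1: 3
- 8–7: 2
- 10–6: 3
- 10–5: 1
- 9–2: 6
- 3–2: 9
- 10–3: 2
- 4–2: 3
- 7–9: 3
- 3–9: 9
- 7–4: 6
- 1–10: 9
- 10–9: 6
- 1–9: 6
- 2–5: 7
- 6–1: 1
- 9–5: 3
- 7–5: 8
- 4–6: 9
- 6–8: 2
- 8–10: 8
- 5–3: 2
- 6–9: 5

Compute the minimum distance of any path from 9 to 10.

Running Dijkstra from 9:
9: 0
5: 3  (via 9)
7: 3  (via 9)
10: 4  (via 5)
Shortest route: 9 → 5 → 10 = 4 m.

4 m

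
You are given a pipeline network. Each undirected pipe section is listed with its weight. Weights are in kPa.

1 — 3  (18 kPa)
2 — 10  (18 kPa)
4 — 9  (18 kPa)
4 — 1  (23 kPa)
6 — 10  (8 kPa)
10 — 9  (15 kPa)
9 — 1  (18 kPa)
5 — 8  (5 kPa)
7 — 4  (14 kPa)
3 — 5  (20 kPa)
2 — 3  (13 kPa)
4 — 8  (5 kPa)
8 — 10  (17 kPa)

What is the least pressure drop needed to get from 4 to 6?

30 kPa

Enumerating some paths:
4–8–10–6: 5+17+8 = 30
4–9–10–6: 18+15+8 = 41
Cheapest is 4–8–10–6 at 30 kPa.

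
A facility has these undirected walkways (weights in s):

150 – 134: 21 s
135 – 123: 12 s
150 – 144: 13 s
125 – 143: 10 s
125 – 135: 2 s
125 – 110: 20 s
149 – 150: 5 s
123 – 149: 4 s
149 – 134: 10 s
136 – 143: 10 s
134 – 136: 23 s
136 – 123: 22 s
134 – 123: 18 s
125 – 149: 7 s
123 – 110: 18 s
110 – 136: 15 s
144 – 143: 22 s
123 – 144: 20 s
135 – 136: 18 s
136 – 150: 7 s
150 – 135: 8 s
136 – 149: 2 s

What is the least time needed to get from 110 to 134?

Running Dijkstra from 110:
110: 0
136: 15  (via 110)
149: 17  (via 136)
123: 18  (via 110)
125: 20  (via 110)
150: 22  (via 136)
135: 22  (via 125)
143: 25  (via 136)
134: 27  (via 149)
Shortest route: 110–136–149–134 = 27 s.

27 s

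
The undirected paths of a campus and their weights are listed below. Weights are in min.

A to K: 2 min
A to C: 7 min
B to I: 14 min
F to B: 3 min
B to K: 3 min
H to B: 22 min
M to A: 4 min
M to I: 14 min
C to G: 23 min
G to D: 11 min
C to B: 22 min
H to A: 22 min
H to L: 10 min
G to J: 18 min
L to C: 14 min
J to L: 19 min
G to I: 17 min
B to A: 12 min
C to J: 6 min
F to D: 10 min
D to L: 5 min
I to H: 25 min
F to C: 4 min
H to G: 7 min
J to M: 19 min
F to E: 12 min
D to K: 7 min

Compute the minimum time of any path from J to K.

15 min

Running Dijkstra from J:
J: 0
C: 6  (via J)
F: 10  (via C)
A: 13  (via C)
B: 13  (via F)
K: 15  (via A)
Shortest route: J → C → A → K = 15 min.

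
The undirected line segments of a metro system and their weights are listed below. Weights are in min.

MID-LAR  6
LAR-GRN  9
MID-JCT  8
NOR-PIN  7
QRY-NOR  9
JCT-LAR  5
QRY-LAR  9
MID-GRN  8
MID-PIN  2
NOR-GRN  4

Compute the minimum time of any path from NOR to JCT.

17 min

Candidate routes:
NOR–GRN–LAR–JCT: 4+9+5 = 18
NOR–PIN–MID–JCT: 7+2+8 = 17
NOR–GRN–MID–JCT: 4+8+8 = 20
Cheapest is NOR–PIN–MID–JCT at 17 min.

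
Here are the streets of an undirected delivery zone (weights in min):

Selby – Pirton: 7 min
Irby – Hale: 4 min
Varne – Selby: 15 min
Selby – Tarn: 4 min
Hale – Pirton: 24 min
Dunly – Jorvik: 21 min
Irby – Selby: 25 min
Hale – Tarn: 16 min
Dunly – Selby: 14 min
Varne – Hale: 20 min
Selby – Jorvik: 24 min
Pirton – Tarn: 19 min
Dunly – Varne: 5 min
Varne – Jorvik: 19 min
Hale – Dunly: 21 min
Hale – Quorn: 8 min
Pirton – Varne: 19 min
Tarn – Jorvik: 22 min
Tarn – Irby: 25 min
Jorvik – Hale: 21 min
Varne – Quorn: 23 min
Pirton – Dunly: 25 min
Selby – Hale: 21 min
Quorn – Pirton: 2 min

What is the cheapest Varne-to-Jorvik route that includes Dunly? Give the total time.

26 min

Best Varne to Dunly: Varne–Dunly costing 5
Shortest Dunly→Jorvik: Dunly–Jorvik = 21
Total via Dunly: 5 + 21 = 26 min.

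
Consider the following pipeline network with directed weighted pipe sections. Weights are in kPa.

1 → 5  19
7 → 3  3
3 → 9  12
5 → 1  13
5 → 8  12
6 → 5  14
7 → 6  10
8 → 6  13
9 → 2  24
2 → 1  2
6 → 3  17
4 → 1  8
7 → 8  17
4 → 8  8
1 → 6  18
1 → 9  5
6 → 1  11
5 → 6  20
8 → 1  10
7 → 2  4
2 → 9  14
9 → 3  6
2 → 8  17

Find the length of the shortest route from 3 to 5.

57 kPa

Shortest distances from 3:
3: 0
9: 12  (via 3)
2: 36  (via 9)
1: 38  (via 2)
8: 53  (via 2)
6: 56  (via 1)
5: 57  (via 1)
Shortest route: 3–9–2–1–5 = 57 kPa.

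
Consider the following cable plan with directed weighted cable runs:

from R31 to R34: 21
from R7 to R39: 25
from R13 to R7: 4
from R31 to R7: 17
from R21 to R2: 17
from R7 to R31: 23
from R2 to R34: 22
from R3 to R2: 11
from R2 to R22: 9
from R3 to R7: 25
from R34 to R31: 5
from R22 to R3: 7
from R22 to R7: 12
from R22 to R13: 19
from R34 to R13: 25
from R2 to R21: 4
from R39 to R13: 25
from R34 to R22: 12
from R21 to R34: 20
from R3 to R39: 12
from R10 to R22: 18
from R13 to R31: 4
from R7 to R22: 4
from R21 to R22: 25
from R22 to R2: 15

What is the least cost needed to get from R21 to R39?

44

Compare a few routes:
R21 → R34 → R22 → R3 → R39: 20+12+7+12 = 51
R21 → R22 → R7 → R39: 25+12+25 = 62
R21 → R22 → R3 → R39: 25+7+12 = 44
R21 → R2 → R22 → R3 → R39: 17+9+7+12 = 45
Cheapest is R21 → R22 → R3 → R39 at 44.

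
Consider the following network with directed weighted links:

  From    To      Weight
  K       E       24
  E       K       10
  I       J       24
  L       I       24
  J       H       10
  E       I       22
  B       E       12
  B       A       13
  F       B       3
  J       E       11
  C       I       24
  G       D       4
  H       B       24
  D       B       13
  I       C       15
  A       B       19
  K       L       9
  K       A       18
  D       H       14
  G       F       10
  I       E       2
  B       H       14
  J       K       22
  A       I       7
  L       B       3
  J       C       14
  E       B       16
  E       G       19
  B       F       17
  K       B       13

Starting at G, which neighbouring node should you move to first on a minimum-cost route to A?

F

Enumerating some paths:
G → F → B → A: 10+3+13 = 26
G → D → B → A: 4+13+13 = 30
The minimum is 26 via G → F → B → A.
So from G the first move is to F.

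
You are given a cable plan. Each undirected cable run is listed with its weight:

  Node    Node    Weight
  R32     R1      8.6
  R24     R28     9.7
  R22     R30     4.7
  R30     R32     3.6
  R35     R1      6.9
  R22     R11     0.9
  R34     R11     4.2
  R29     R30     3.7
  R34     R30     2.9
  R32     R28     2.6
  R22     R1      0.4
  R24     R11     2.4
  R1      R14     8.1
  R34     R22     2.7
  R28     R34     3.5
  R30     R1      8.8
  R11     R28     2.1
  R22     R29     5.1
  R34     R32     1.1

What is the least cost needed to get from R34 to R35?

10

Settle nodes by increasing distance from R34:
R34: 0
R32: 1.1  (via R34)
R22: 2.7  (via R34)
R30: 2.9  (via R34)
R1: 3.1  (via R22)
R28: 3.5  (via R34)
R11: 3.6  (via R22)
R24: 6  (via R11)
R29: 6.6  (via R30)
R35: 10  (via R1)
Shortest route: R34 → R22 → R1 → R35 = 10.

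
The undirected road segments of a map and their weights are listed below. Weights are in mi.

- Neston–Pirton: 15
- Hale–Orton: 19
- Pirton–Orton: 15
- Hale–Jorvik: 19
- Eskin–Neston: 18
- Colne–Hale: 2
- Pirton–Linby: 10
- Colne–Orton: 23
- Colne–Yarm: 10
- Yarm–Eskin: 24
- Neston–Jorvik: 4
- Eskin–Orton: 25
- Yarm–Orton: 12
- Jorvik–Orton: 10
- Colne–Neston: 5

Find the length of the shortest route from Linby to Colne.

Candidate routes:
Linby → Pirton → Orton → Yarm → Colne: 10+15+12+10 = 47
Linby → Pirton → Orton → Hale → Colne: 10+15+19+2 = 46
Linby → Pirton → Orton → Jorvik → Neston → Colne: 10+15+10+4+5 = 44
Linby → Pirton → Neston → Colne: 10+15+5 = 30
The minimum is 30 mi via Linby → Pirton → Neston → Colne.

30 mi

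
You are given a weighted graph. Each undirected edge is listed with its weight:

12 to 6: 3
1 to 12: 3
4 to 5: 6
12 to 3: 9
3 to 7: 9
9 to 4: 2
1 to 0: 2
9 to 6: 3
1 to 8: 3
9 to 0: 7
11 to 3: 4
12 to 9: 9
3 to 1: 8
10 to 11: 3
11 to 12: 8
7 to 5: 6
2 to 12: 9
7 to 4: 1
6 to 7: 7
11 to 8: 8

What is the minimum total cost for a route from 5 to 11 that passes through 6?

Best 5 to 6: 5 → 4 → 9 → 6 costing 11
Best 6 to 11: 6 → 12 → 11 costing 11
Total via 6: 11 + 11 = 22.

22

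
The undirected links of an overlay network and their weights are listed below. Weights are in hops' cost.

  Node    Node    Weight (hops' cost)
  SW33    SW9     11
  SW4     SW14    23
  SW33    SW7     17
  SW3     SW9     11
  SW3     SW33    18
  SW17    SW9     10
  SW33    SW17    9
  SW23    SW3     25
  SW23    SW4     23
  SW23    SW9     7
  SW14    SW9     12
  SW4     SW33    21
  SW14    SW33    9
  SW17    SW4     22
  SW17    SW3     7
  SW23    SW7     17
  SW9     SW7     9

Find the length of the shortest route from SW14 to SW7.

21 hops' cost

Settle nodes by increasing distance from SW14:
SW14: 0
SW33: 9  (via SW14)
SW9: 12  (via SW14)
SW17: 18  (via SW33)
SW23: 19  (via SW9)
SW7: 21  (via SW9)
Shortest route: SW14 → SW9 → SW7 = 21 hops' cost.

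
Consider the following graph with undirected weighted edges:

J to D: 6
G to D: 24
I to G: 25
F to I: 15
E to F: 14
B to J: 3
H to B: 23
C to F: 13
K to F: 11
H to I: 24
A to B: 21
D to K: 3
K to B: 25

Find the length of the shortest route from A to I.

59

Enumerating some paths:
A - B - H - I: 21+23+24 = 68
A - B - J - D - K - F - I: 21+3+6+3+11+15 = 59
The minimum is 59 via A - B - J - D - K - F - I.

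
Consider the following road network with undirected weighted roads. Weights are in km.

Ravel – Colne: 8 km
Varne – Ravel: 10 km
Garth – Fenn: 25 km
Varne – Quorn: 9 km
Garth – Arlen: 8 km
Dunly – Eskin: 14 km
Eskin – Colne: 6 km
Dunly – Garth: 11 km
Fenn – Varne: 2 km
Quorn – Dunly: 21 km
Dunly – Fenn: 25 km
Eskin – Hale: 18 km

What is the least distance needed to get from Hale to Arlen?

51 km

Enumerating some paths:
Hale–Eskin–Colne–Ravel–Varne–Fenn–Garth–Arlen: 18+6+8+10+2+25+8 = 77
Hale–Eskin–Colne–Ravel–Varne–Fenn–Dunly–Garth–Arlen: 18+6+8+10+2+25+11+8 = 88
Hale–Eskin–Dunly–Garth–Arlen: 18+14+11+8 = 51
The minimum is 51 km via Hale–Eskin–Dunly–Garth–Arlen.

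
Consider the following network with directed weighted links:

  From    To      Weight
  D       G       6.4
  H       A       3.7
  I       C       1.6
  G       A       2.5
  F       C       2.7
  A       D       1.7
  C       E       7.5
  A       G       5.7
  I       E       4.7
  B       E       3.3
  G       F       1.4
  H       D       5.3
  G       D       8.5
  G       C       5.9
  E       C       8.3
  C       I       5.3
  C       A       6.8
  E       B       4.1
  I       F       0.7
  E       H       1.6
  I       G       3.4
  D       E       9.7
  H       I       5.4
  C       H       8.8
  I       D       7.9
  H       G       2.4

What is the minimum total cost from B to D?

10.2

Candidate routes:
B - E - H - G - A - D: 3.3+1.6+2.4+2.5+1.7 = 11.5
B - E - H - G - D: 3.3+1.6+2.4+8.5 = 15.8
B - E - H - D: 3.3+1.6+5.3 = 10.2
B - E - H - A - D: 3.3+1.6+3.7+1.7 = 10.3
The minimum is 10.2 via B - E - H - D.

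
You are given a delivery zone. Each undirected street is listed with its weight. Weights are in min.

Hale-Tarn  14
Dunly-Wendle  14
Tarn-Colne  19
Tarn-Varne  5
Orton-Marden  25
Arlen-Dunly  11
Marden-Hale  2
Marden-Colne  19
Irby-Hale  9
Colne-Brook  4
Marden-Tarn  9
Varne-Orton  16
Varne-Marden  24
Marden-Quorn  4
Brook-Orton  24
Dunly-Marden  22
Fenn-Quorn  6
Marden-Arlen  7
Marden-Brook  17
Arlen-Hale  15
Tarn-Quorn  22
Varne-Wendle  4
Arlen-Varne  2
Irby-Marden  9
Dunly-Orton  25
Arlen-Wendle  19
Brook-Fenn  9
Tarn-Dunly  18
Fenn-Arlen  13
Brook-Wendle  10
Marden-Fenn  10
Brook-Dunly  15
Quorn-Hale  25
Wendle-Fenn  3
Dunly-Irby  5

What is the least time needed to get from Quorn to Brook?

Enumerating some paths:
Quorn → Marden → Fenn → Brook: 4+10+9 = 23
Quorn → Fenn → Wendle → Brook: 6+3+10 = 19
Quorn → Fenn → Brook: 6+9 = 15
Quorn → Marden → Brook: 4+17 = 21
Cheapest is Quorn → Fenn → Brook at 15 min.

15 min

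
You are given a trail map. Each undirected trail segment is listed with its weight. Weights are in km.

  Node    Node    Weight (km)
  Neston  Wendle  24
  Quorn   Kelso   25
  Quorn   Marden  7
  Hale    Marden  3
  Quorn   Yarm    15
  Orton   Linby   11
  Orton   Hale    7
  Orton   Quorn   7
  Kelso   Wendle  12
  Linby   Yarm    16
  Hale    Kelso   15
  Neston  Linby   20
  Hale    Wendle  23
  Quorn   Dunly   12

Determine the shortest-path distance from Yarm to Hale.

25 km

Shortest distances from Yarm:
Yarm: 0
Quorn: 15  (via Yarm)
Linby: 16  (via Yarm)
Marden: 22  (via Quorn)
Orton: 22  (via Quorn)
Hale: 25  (via Marden)
Shortest route: Yarm → Quorn → Marden → Hale = 25 km.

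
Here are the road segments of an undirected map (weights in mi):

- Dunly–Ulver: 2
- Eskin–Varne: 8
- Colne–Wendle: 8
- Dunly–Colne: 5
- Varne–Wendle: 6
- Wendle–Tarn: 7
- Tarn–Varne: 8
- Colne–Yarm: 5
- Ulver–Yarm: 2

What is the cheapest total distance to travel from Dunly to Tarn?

20 mi

Candidate routes:
Dunly - Colne - Wendle - Varne - Tarn: 5+8+6+8 = 27
Dunly - Colne - Wendle - Tarn: 5+8+7 = 20
Dunly - Ulver - Yarm - Colne - Wendle - Tarn: 2+2+5+8+7 = 24
Cheapest is Dunly - Colne - Wendle - Tarn at 20 mi.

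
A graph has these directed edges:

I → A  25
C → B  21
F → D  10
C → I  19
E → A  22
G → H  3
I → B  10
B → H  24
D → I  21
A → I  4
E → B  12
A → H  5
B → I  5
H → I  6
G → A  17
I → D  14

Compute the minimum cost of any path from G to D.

23

Compare a few routes:
G → H → I → D: 3+6+14 = 23
G → A → I → D: 17+4+14 = 35
The minimum is 23 via G → H → I → D.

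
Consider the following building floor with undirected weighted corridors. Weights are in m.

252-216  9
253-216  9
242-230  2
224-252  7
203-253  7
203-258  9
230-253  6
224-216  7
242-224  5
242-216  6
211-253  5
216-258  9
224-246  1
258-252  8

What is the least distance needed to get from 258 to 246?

16 m

Enumerating some paths:
258 → 252 → 216 → 224 → 246: 8+9+7+1 = 25
258 → 252 → 224 → 246: 8+7+1 = 16
258 → 216 → 224 → 246: 9+7+1 = 17
258 → 216 → 242 → 224 → 246: 9+6+5+1 = 21
Cheapest is 258 → 252 → 224 → 246 at 16 m.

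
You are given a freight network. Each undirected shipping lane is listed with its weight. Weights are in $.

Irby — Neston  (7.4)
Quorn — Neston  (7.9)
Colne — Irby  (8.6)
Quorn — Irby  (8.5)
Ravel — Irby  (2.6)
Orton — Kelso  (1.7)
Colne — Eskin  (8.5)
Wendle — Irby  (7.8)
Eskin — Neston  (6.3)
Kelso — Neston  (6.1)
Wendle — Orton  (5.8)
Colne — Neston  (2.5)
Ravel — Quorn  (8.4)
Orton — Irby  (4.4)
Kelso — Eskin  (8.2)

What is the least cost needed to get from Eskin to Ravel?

Enumerating some paths:
Eskin → Colne → Irby → Ravel: 8.5+8.6+2.6 = 19.7
Eskin → Neston → Colne → Irby → Ravel: 6.3+2.5+8.6+2.6 = 20
Eskin → Kelso → Orton → Irby → Ravel: 8.2+1.7+4.4+2.6 = 16.9
Eskin → Neston → Irby → Ravel: 6.3+7.4+2.6 = 16.3
The minimum is $16.3 via Eskin → Neston → Irby → Ravel.

$16.3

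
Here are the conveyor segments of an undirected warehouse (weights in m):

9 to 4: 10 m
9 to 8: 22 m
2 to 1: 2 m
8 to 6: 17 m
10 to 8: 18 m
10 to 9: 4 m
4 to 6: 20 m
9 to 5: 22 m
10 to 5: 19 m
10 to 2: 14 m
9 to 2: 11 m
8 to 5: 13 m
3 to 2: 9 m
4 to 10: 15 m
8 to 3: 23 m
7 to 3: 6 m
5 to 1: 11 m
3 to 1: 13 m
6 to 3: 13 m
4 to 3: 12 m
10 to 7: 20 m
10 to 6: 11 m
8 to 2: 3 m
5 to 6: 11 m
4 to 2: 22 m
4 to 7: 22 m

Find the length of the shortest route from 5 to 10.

19 m

Settle nodes by increasing distance from 5:
5: 0
1: 11  (via 5)
6: 11  (via 5)
2: 13  (via 1)
8: 13  (via 5)
10: 19  (via 5)
Shortest route: 5–10 = 19 m.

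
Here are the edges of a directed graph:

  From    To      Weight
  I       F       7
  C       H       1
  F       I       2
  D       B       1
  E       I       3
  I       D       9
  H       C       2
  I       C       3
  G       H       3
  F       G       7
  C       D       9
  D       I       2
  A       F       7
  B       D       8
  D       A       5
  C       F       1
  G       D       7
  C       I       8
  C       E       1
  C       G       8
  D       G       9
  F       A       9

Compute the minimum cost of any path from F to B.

Settle nodes by increasing distance from F:
F: 0
I: 2  (via F)
C: 5  (via I)
E: 6  (via C)
H: 6  (via C)
G: 7  (via F)
A: 9  (via F)
D: 11  (via I)
B: 12  (via D)
Shortest route: F–I–D–B = 12.

12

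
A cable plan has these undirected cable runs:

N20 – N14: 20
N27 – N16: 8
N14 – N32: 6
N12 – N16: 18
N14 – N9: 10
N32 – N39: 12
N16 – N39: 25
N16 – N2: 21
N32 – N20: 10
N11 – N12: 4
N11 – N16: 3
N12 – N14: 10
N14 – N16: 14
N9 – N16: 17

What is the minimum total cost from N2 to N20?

Enumerating some paths:
N2 - N16 - N14 - N20: 21+14+20 = 55
N2 - N16 - N11 - N12 - N14 - N20: 21+3+4+10+20 = 58
N2 - N16 - N14 - N32 - N20: 21+14+6+10 = 51
N2 - N16 - N11 - N12 - N14 - N32 - N20: 21+3+4+10+6+10 = 54
Cheapest is N2 - N16 - N14 - N32 - N20 at 51.

51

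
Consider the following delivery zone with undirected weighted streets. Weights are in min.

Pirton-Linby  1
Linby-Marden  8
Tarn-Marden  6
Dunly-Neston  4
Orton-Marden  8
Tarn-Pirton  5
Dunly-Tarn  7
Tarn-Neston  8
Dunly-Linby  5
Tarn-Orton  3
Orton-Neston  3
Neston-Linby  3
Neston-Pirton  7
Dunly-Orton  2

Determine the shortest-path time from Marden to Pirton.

9 min

Settle nodes by increasing distance from Marden:
Marden: 0
Tarn: 6  (via Marden)
Linby: 8  (via Marden)
Orton: 8  (via Marden)
Pirton: 9  (via Linby)
Shortest route: Marden → Linby → Pirton = 9 min.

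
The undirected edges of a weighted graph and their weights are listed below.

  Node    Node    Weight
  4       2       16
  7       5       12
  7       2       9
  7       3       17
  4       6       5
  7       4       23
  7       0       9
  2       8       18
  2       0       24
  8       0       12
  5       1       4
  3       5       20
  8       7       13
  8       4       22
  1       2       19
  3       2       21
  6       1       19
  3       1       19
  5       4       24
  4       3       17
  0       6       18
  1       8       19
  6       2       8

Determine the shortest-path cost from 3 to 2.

21

Candidate routes:
3 → 7 → 2: 17+9 = 26
3 → 2: 21 = 21
The minimum is 21 via 3 → 2.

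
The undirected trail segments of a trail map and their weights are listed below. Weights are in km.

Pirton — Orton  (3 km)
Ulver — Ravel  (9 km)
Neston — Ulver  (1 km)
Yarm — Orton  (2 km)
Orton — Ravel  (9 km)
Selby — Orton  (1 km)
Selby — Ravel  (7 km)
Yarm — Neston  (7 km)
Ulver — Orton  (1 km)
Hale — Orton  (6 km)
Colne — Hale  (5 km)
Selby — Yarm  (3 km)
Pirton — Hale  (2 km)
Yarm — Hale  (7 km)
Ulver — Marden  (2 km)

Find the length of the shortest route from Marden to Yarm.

Settle nodes by increasing distance from Marden:
Marden: 0
Ulver: 2  (via Marden)
Neston: 3  (via Ulver)
Orton: 3  (via Ulver)
Selby: 4  (via Orton)
Yarm: 5  (via Orton)
Shortest route: Marden–Ulver–Orton–Yarm = 5 km.

5 km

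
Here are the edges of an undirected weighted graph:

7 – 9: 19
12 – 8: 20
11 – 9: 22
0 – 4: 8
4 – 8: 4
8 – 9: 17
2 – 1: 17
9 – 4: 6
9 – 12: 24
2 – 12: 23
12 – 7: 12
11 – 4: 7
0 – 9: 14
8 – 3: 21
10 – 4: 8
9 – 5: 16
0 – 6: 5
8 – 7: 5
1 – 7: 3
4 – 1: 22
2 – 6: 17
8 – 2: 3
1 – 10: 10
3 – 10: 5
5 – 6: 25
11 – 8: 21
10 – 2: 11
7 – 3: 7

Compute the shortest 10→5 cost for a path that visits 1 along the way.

Best 10 to 1: 10 → 1 costing 10
Best 1 to 5: 1 → 7 → 8 → 4 → 9 → 5 costing 34
Total via 1: 10 + 34 = 44.

44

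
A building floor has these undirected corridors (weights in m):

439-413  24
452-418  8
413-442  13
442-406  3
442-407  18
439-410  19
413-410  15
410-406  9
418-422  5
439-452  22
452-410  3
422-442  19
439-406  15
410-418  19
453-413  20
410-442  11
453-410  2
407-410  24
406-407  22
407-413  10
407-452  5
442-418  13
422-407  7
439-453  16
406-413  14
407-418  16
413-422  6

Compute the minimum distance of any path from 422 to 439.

Running Dijkstra from 422:
422: 0
418: 5  (via 422)
413: 6  (via 422)
407: 7  (via 422)
452: 12  (via 407)
410: 15  (via 452)
453: 17  (via 410)
442: 18  (via 418)
406: 20  (via 413)
439: 30  (via 413)
Shortest route: 422–413–439 = 30 m.

30 m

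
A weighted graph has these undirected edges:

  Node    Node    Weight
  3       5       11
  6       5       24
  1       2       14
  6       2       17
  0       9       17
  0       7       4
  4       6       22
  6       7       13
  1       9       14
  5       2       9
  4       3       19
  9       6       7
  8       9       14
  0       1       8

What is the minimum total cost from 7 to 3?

46

Shortest distances from 7:
7: 0
0: 4  (via 7)
1: 12  (via 0)
6: 13  (via 7)
9: 20  (via 6)
2: 26  (via 1)
8: 34  (via 9)
4: 35  (via 6)
5: 35  (via 2)
3: 46  (via 5)
Shortest route: 7 → 0 → 1 → 2 → 5 → 3 = 46.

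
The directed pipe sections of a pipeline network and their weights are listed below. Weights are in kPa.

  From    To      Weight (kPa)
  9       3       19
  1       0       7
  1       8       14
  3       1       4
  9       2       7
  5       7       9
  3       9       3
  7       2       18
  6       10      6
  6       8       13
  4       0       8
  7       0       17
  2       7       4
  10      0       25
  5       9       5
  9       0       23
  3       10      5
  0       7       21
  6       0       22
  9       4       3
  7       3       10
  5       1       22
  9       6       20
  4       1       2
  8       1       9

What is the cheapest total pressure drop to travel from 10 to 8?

Settle nodes by increasing distance from 10:
10: 0
0: 25  (via 10)
7: 46  (via 0)
3: 56  (via 7)
9: 59  (via 3)
1: 60  (via 3)
4: 62  (via 9)
2: 64  (via 7)
8: 74  (via 1)
Shortest route: 10 → 0 → 7 → 3 → 1 → 8 = 74 kPa.

74 kPa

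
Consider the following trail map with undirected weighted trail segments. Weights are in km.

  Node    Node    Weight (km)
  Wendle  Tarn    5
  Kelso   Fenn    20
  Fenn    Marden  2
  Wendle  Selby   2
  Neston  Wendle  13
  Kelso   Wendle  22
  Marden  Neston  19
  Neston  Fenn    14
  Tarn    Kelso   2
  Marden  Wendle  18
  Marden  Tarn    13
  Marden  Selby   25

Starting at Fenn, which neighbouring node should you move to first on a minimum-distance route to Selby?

Marden

Compare a few routes:
Fenn–Marden–Selby: 2+25 = 27
Fenn–Marden–Wendle–Selby: 2+18+2 = 22
The minimum is 22 km via Fenn–Marden–Wendle–Selby.
So from Fenn the first move is to Marden.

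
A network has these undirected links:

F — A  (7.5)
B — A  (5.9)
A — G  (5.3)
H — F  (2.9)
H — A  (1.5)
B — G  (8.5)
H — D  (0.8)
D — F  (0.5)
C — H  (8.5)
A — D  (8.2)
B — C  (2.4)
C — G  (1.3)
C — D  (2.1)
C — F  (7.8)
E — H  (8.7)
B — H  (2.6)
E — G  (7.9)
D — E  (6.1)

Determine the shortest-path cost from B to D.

Settle nodes by increasing distance from B:
B: 0
C: 2.4  (via B)
H: 2.6  (via B)
D: 3.4  (via H)
Shortest route: B–H–D = 3.4.

3.4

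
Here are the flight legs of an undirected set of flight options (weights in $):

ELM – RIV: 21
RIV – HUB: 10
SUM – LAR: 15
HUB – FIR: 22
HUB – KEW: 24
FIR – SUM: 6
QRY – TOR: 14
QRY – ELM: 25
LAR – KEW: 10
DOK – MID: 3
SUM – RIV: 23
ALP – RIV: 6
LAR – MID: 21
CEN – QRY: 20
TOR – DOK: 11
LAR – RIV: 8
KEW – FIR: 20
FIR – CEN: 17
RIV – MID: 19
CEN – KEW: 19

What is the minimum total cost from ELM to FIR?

$50

Enumerating some paths:
ELM → RIV → HUB → FIR: 21+10+22 = 53
ELM → RIV → SUM → FIR: 21+23+6 = 50
The minimum is $50 via ELM → RIV → SUM → FIR.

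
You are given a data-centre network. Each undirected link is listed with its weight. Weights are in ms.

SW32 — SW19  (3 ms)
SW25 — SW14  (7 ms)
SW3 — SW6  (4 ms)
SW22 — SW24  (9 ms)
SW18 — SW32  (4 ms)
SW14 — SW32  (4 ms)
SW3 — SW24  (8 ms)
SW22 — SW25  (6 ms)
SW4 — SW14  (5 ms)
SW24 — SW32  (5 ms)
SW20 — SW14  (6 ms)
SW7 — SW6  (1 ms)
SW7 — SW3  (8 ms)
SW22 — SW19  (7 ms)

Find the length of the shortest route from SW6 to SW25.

Settle nodes by increasing distance from SW6:
SW6: 0
SW7: 1  (via SW6)
SW3: 4  (via SW6)
SW24: 12  (via SW3)
SW32: 17  (via SW24)
SW19: 20  (via SW32)
SW22: 21  (via SW24)
SW18: 21  (via SW32)
SW14: 21  (via SW32)
SW4: 26  (via SW14)
SW25: 27  (via SW22)
Shortest route: SW6–SW3–SW24–SW22–SW25 = 27 ms.

27 ms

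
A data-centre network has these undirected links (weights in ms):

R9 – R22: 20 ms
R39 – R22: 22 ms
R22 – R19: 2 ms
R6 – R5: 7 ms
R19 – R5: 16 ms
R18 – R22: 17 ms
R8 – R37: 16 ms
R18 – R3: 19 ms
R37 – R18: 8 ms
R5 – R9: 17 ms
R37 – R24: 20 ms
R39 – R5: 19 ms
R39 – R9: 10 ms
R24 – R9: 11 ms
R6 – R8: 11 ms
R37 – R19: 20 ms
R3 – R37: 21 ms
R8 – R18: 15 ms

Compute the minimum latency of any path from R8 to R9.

35 ms

Candidate routes:
R8–R6–R5–R39–R9: 11+7+19+10 = 47
R8–R6–R5–R9: 11+7+17 = 35
The minimum is 35 ms via R8–R6–R5–R9.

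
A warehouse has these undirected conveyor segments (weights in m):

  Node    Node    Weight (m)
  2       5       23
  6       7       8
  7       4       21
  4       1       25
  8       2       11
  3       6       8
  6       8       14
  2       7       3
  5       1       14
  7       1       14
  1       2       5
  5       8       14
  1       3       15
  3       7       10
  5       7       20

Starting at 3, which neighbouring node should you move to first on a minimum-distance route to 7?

7

Enumerating some paths:
3 → 7: 10 = 10
3 → 1 → 2 → 7: 15+5+3 = 23
3 → 6 → 7: 8+8 = 16
The minimum is 10 m via 3 → 7.
So from 3 the first move is to 7.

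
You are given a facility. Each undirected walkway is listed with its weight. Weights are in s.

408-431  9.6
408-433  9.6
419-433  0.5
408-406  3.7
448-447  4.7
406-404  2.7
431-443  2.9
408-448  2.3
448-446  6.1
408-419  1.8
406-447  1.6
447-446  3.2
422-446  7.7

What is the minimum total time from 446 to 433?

Enumerating some paths:
446 → 448 → 408 → 419 → 433: 6.1+2.3+1.8+0.5 = 10.7
446 → 447 → 406 → 408 → 419 → 433: 3.2+1.6+3.7+1.8+0.5 = 10.8
446 → 447 → 448 → 408 → 419 → 433: 3.2+4.7+2.3+1.8+0.5 = 12.5
The minimum is 10.7 s via 446 → 448 → 408 → 419 → 433.

10.7 s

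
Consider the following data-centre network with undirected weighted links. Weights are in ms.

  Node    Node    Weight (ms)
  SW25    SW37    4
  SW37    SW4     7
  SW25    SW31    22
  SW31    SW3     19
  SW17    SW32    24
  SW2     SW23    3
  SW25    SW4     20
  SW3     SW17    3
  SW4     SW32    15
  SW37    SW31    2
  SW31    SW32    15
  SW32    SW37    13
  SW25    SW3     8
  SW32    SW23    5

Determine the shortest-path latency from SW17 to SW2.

32 ms

Shortest distances from SW17:
SW17: 0
SW3: 3  (via SW17)
SW25: 11  (via SW3)
SW37: 15  (via SW25)
SW31: 17  (via SW37)
SW4: 22  (via SW37)
SW32: 24  (via SW17)
SW23: 29  (via SW32)
SW2: 32  (via SW23)
Shortest route: SW17 → SW32 → SW23 → SW2 = 32 ms.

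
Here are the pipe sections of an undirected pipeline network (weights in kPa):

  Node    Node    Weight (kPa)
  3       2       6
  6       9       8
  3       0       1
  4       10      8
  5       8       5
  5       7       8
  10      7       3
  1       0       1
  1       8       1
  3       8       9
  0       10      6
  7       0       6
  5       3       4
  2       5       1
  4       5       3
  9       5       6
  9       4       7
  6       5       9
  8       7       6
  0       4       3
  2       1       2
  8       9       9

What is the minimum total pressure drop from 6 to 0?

13 kPa

Candidate routes:
6 → 5 → 8 → 1 → 0: 9+5+1+1 = 16
6 → 5 → 4 → 0: 9+3+3 = 15
6 → 5 → 3 → 0: 9+4+1 = 14
6 → 5 → 2 → 1 → 0: 9+1+2+1 = 13
The minimum is 13 kPa via 6 → 5 → 2 → 1 → 0.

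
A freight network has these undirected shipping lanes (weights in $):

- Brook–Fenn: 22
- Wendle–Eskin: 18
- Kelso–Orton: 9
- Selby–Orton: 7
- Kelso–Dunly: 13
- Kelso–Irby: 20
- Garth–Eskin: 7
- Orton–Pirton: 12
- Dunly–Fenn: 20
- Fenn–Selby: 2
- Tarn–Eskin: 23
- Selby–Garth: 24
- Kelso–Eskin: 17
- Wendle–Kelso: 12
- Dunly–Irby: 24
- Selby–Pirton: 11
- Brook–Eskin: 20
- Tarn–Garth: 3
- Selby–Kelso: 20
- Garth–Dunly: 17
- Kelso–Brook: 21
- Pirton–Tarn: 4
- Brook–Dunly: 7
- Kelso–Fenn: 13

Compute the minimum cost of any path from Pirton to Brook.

Shortest distances from Pirton:
Pirton: 0
Tarn: 4  (via Pirton)
Garth: 7  (via Tarn)
Selby: 11  (via Pirton)
Orton: 12  (via Pirton)
Fenn: 13  (via Selby)
Eskin: 14  (via Garth)
Kelso: 21  (via Orton)
Dunly: 24  (via Garth)
Brook: 31  (via Dunly)
Shortest route: Pirton → Tarn → Garth → Dunly → Brook = $31.

$31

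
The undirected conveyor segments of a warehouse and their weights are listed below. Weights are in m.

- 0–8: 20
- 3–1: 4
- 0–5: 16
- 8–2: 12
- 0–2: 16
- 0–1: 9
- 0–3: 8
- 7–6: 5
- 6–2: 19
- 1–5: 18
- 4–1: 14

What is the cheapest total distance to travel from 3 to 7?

Shortest distances from 3:
3: 0
1: 4  (via 3)
0: 8  (via 3)
4: 18  (via 1)
5: 22  (via 1)
2: 24  (via 0)
8: 28  (via 0)
6: 43  (via 2)
7: 48  (via 6)
Shortest route: 3–0–2–6–7 = 48 m.

48 m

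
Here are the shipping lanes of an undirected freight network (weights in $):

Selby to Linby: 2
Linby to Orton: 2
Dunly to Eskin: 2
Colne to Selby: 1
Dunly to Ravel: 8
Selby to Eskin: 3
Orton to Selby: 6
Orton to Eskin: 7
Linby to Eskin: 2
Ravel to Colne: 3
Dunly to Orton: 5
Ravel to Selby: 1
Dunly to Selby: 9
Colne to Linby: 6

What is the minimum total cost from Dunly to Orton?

Shortest distances from Dunly:
Dunly: 0
Eskin: 2  (via Dunly)
Linby: 4  (via Eskin)
Orton: 5  (via Dunly)
Shortest route: Dunly → Orton = $5.

$5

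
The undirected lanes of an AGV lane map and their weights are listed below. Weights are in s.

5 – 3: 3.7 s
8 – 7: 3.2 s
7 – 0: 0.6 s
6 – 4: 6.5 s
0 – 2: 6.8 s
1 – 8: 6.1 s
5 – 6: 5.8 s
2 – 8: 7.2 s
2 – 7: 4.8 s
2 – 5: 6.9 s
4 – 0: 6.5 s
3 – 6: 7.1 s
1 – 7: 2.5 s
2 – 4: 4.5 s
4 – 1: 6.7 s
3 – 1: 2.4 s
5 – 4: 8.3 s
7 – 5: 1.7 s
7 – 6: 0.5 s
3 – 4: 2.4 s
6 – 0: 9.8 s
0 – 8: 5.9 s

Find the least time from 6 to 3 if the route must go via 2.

12.2 s

Best 6 to 2: 6–7–2 costing 5.3
Best 2 to 3: 2–4–3 costing 6.9
Total via 2: 5.3 + 6.9 = 12.2 s.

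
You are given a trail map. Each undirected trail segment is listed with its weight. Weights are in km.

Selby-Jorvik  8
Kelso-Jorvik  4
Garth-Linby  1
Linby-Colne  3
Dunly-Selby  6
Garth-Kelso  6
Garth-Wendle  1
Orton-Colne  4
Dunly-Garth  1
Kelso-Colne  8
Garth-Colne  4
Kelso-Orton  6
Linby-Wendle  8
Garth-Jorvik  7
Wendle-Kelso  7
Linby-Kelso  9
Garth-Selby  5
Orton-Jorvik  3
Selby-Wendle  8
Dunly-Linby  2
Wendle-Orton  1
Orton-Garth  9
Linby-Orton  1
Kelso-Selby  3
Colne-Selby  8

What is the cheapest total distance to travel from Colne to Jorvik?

Running Dijkstra from Colne:
Colne: 0
Linby: 3  (via Colne)
Garth: 4  (via Colne)
Orton: 4  (via Colne)
Wendle: 5  (via Garth)
Dunly: 5  (via Linby)
Jorvik: 7  (via Orton)
Shortest route: Colne → Orton → Jorvik = 7 km.

7 km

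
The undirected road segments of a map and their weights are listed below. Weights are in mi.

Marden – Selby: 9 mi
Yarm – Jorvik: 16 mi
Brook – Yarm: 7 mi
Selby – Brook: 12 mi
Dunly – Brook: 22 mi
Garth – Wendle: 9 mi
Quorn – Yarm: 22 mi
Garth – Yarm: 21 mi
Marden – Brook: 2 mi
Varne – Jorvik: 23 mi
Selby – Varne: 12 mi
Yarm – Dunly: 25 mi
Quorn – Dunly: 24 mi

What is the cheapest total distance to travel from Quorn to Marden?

Candidate routes:
Quorn → Yarm → Brook → Marden: 22+7+2 = 31
Quorn → Yarm → Brook → Selby → Marden: 22+7+12+9 = 50
Quorn → Dunly → Brook → Marden: 24+22+2 = 48
Quorn → Dunly → Yarm → Brook → Marden: 24+25+7+2 = 58
Cheapest is Quorn → Yarm → Brook → Marden at 31 mi.

31 mi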